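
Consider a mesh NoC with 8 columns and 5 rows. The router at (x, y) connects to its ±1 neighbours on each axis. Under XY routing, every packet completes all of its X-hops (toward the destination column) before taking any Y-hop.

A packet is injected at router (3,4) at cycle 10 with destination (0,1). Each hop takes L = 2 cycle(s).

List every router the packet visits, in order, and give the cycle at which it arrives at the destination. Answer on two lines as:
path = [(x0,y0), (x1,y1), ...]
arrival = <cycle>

path = [(3,4), (2,4), (1,4), (0,4), (0,3), (0,2), (0,1)]
arrival = 22

#0 — 3,4 | c10
#1 — 2,4 | c12 | W
#2 — 1,4 | c14 | W
#3 — 0,4 | c16 | W
#4 — 0,3 | c18 | S
#5 — 0,2 | c20 | S
#6 — 0,1 | c22 | S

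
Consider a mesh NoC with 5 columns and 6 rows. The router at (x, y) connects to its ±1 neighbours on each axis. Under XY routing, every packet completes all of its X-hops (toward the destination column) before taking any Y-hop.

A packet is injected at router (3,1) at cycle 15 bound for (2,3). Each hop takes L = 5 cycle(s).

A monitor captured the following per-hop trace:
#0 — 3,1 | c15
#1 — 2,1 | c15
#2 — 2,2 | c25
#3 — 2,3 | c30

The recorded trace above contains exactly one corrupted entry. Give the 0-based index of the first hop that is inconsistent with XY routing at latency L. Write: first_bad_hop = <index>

first_bad_hop = 1

[1] (-1,+0) / 0c ⇒ BAD: Δcyc=0≠L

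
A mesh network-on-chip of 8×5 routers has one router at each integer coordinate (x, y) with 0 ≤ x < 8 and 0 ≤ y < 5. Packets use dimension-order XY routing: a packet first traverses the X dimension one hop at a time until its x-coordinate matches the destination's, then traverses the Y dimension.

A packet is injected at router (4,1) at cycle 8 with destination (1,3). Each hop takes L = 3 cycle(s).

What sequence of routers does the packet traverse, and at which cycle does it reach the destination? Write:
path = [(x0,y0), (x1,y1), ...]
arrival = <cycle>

path = [(4,1), (3,1), (2,1), (1,1), (1,2), (1,3)]
arrival = 23

[0] x=4 y=1 t=8
[1] x=3 y=1 t=11 →W
[2] x=2 y=1 t=14 →W
[3] x=1 y=1 t=17 →W
[4] x=1 y=2 t=20 →N
[5] x=1 y=3 t=23 →N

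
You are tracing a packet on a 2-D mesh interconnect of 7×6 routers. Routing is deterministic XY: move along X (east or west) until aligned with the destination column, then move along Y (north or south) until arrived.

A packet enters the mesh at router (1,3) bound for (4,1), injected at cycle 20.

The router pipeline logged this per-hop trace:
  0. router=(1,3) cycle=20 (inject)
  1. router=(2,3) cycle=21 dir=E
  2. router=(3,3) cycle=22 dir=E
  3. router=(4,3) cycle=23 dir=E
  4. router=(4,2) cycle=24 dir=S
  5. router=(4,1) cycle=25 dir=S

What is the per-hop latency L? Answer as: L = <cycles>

Δcyc across hop 0→1: 21 − 20 = 1.
That increment is L by definition: L = 1.

L = 1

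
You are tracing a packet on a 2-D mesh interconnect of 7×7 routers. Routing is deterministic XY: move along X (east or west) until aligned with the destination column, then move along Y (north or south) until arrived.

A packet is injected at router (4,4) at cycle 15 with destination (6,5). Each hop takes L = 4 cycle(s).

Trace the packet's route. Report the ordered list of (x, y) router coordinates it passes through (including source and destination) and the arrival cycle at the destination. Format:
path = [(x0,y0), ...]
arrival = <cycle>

[0] x=4 y=4 t=15
[1] x=5 y=4 t=19 →E
[2] x=6 y=4 t=23 →E
[3] x=6 y=5 t=27 →N

path = [(4,4), (5,4), (6,4), (6,5)]
arrival = 27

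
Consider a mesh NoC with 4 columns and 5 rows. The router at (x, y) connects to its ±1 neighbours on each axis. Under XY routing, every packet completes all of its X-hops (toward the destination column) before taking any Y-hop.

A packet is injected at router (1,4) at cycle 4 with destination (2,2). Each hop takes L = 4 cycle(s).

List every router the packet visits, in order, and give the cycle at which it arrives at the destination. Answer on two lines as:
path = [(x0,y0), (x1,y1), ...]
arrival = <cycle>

path = [(1,4), (2,4), (2,3), (2,2)]
arrival = 16

src (1,4)  cyc=4
E→(2,4)  cyc=8
S→(2,3)  cyc=12
S→(2,2)  cyc=16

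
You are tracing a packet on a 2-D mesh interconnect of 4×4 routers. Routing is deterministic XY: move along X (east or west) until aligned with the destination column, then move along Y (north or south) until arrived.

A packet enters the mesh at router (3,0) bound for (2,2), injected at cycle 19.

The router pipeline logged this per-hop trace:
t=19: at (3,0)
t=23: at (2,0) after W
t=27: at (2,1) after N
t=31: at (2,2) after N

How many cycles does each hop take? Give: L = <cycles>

L = 4

Between hops 0 and 1 the cycle counter advances 23 − 19 = 4.
One hop costs L cycles, so L = 4.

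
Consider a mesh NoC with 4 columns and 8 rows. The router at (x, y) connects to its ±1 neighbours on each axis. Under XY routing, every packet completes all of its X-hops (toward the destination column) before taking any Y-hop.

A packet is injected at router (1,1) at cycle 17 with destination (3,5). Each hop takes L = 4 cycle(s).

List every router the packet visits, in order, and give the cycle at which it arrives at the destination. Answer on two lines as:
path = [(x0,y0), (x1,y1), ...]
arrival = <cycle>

path = [(1,1), (2,1), (3,1), (3,2), (3,3), (3,4), (3,5)]
arrival = 41

  0. router=(1,1) cycle=17 (inject)
  1. router=(2,1) cycle=21 dir=E
  2. router=(3,1) cycle=25 dir=E
  3. router=(3,2) cycle=29 dir=N
  4. router=(3,3) cycle=33 dir=N
  5. router=(3,4) cycle=37 dir=N
  6. router=(3,5) cycle=41 dir=N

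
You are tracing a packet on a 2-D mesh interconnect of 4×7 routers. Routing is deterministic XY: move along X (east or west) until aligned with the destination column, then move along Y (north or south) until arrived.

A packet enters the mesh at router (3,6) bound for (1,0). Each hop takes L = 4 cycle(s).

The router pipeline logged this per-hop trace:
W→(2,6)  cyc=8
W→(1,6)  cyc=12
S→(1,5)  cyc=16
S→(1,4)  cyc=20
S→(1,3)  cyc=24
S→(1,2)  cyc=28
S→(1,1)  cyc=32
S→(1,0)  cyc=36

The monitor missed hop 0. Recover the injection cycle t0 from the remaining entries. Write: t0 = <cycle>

t0 = 4

cyc[1] = 8 and cyc[k] = t0 + k·L for every k.
t0 = cyc[1] − L = 8 − 4 = 4.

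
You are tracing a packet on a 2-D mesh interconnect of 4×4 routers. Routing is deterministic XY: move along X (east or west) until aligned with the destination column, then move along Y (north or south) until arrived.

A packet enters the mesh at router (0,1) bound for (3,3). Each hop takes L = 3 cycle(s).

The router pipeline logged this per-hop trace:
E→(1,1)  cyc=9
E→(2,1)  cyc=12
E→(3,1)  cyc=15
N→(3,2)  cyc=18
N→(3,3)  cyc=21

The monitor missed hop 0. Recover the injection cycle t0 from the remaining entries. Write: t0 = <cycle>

t0 = 6

cyc[1] = 9 and cyc[k] = t0 + k·L for every k.
Subtract one hop: t0 = 9 − 3 = 6.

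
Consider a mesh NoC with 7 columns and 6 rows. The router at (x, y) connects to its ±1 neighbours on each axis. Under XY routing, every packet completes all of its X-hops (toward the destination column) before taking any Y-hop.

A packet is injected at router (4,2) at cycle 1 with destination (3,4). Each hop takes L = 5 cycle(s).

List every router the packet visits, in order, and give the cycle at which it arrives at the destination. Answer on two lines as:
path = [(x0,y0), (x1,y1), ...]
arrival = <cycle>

#0 — 4,2 | c1
#1 — 3,2 | c6 | W
#2 — 3,3 | c11 | N
#3 — 3,4 | c16 | N

path = [(4,2), (3,2), (3,3), (3,4)]
arrival = 16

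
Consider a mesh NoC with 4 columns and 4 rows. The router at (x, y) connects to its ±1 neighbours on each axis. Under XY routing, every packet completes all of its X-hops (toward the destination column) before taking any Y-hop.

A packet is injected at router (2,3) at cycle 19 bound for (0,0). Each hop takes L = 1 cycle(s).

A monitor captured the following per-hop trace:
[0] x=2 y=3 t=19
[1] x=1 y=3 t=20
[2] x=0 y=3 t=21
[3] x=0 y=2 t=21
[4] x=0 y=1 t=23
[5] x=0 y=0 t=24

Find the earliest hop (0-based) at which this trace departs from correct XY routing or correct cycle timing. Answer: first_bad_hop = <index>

first_bad_hop = 3

check 1→ d=(-1,0) cyc+1: ok
check 2→ d=(-1,0) cyc+1: ok
check 3→ d=(0,-1) cyc+0: BAD: Δcyc=0≠L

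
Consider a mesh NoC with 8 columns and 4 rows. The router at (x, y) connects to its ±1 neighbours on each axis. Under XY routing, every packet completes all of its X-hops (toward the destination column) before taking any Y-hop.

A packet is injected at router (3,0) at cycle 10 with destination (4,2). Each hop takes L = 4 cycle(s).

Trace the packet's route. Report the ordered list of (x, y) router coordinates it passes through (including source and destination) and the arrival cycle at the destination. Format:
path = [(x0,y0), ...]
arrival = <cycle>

[0] x=3 y=0 t=10
[1] x=4 y=0 t=14 →E
[2] x=4 y=1 t=18 →N
[3] x=4 y=2 t=22 →N

path = [(3,0), (4,0), (4,1), (4,2)]
arrival = 22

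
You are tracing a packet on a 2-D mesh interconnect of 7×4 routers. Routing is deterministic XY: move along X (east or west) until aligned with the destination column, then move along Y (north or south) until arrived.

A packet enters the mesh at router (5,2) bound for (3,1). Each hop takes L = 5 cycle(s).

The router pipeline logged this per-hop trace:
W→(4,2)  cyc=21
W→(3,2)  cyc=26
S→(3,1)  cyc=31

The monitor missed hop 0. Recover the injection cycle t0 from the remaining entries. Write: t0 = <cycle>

Hop 1 reached at cycle 21; hop k is at t0 + k·L.
Therefore t0 = 21 − L = 16.

t0 = 16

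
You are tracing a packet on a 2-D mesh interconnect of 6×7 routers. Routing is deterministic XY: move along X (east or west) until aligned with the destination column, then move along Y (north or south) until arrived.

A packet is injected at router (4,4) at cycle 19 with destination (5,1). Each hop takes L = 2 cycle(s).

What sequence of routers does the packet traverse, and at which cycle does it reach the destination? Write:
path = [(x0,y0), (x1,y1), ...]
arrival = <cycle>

t=19: at (4,4)
t=21: at (5,4) after E
t=23: at (5,3) after S
t=25: at (5,2) after S
t=27: at (5,1) after S

path = [(4,4), (5,4), (5,3), (5,2), (5,1)]
arrival = 27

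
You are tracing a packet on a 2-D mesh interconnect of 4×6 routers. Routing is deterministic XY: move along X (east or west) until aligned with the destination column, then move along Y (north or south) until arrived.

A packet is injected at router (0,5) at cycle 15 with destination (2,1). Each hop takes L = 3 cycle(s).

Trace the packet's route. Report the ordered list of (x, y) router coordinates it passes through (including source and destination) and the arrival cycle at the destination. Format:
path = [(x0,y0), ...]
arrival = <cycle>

path = [(0,5), (1,5), (2,5), (2,4), (2,3), (2,2), (2,1)]
arrival = 33

hop 0: (0,5) @ cyc 15
hop 1: (1,5) @ cyc 18  [E]
hop 2: (2,5) @ cyc 21  [E]
hop 3: (2,4) @ cyc 24  [S]
hop 4: (2,3) @ cyc 27  [S]
hop 5: (2,2) @ cyc 30  [S]
hop 6: (2,1) @ cyc 33  [S]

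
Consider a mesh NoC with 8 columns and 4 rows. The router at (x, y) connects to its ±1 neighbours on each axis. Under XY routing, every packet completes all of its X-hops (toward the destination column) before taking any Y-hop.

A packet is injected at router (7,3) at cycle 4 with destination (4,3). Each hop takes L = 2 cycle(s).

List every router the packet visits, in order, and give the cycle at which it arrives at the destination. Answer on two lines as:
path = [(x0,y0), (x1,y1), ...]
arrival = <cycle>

#0 — 7,3 | c4
#1 — 6,3 | c6 | W
#2 — 5,3 | c8 | W
#3 — 4,3 | c10 | W

path = [(7,3), (6,3), (5,3), (4,3)]
arrival = 10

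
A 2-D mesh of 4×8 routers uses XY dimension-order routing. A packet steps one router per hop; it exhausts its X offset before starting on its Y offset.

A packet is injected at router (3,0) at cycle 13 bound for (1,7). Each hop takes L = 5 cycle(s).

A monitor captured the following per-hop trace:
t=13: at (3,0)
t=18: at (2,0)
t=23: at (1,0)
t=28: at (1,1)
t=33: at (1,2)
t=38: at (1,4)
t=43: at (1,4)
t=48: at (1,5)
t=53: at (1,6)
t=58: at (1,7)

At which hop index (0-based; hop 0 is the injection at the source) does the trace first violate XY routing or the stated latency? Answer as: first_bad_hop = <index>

[1] (-1,+0) / 5c ⇒ ok
[2] (-1,+0) / 5c ⇒ ok
[3] (+0,+1) / 5c ⇒ ok
[4] (+0,+1) / 5c ⇒ ok
[5] (+0,+2) / 5c ⇒ BAD: non-unit step

first_bad_hop = 5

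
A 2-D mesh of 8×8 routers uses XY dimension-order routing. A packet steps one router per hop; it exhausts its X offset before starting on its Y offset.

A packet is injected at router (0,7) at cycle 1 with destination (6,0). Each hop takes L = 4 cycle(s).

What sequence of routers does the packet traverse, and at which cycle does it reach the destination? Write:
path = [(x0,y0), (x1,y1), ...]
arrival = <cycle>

path = [(0,7), (1,7), (2,7), (3,7), (4,7), (5,7), (6,7), (6,6), (6,5), (6,4), (6,3), (6,2), (6,1), (6,0)]
arrival = 53

  0. router=(0,7) cycle=1 (inject)
  1. router=(1,7) cycle=5 dir=E
  2. router=(2,7) cycle=9 dir=E
  3. router=(3,7) cycle=13 dir=E
  4. router=(4,7) cycle=17 dir=E
  5. router=(5,7) cycle=21 dir=E
  6. router=(6,7) cycle=25 dir=E
  7. router=(6,6) cycle=29 dir=S
  8. router=(6,5) cycle=33 dir=S
  9. router=(6,4) cycle=37 dir=S
  10. router=(6,3) cycle=41 dir=S
  11. router=(6,2) cycle=45 dir=S
  12. router=(6,1) cycle=49 dir=S
  13. router=(6,0) cycle=53 dir=S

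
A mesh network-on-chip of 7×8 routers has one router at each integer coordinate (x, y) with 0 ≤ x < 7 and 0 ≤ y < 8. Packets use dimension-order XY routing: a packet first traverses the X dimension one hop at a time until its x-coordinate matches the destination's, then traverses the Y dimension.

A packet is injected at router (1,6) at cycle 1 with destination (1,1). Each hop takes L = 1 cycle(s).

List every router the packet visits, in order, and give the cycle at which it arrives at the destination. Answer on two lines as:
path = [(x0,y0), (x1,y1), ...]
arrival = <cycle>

path = [(1,6), (1,5), (1,4), (1,3), (1,2), (1,1)]
arrival = 6

hop 0: (1,6) @ cyc 1
hop 1: (1,5) @ cyc 2  [S]
hop 2: (1,4) @ cyc 3  [S]
hop 3: (1,3) @ cyc 4  [S]
hop 4: (1,2) @ cyc 5  [S]
hop 5: (1,1) @ cyc 6  [S]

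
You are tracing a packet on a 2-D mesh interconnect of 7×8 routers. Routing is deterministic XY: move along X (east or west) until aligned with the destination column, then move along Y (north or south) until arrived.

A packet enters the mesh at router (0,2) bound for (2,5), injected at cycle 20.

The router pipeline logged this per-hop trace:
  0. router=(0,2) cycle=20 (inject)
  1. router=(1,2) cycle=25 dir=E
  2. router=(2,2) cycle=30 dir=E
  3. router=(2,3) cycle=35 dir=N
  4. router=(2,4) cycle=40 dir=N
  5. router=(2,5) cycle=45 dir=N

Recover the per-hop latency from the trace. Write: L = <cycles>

Δcyc across hop 0→1: 25 − 20 = 5.
One hop costs L cycles, so L = 5.

L = 5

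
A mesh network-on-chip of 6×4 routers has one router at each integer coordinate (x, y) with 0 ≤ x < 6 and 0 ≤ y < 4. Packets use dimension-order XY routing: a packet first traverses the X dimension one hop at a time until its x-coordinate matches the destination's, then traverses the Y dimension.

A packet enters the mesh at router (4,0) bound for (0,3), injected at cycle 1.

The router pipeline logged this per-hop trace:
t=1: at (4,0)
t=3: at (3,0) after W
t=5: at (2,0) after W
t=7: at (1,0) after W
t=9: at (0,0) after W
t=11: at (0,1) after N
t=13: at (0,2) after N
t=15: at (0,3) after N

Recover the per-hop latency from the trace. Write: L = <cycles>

L = 2

cyc[1] − cyc[0] = 3 − 1 = 2.
Per-hop latency L = Δcyc = 2.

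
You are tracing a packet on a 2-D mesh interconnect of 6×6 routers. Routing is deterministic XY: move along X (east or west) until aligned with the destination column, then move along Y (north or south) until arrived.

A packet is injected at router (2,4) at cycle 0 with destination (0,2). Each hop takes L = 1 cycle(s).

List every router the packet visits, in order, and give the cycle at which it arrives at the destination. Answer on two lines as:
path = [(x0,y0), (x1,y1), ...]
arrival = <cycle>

#0 — 2,4 | c0
#1 — 1,4 | c1 | W
#2 — 0,4 | c2 | W
#3 — 0,3 | c3 | S
#4 — 0,2 | c4 | S

path = [(2,4), (1,4), (0,4), (0,3), (0,2)]
arrival = 4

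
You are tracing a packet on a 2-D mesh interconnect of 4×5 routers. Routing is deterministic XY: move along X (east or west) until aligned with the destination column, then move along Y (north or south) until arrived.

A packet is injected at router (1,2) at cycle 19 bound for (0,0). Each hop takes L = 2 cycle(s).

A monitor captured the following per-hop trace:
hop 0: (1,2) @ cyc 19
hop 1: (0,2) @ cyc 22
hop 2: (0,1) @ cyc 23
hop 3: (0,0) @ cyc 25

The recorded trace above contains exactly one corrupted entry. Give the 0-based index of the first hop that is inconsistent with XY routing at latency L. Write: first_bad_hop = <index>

[1] (-1,+0) / 3c ⇒ BAD: Δcyc=3≠L

first_bad_hop = 1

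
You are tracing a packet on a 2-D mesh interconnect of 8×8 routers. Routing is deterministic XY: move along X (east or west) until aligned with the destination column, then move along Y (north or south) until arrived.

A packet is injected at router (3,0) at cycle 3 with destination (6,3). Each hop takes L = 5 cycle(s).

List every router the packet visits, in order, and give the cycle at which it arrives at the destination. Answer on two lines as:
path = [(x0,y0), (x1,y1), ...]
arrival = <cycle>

src (3,0)  cyc=3
E→(4,0)  cyc=8
E→(5,0)  cyc=13
E→(6,0)  cyc=18
N→(6,1)  cyc=23
N→(6,2)  cyc=28
N→(6,3)  cyc=33

path = [(3,0), (4,0), (5,0), (6,0), (6,1), (6,2), (6,3)]
arrival = 33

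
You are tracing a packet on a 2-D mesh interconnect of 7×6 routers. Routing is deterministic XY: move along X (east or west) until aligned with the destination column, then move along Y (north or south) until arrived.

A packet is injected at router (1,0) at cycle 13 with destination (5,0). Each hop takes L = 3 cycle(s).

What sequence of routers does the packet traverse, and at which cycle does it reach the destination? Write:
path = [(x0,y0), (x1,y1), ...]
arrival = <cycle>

src (1,0)  cyc=13
E→(2,0)  cyc=16
E→(3,0)  cyc=19
E→(4,0)  cyc=22
E→(5,0)  cyc=25

path = [(1,0), (2,0), (3,0), (4,0), (5,0)]
arrival = 25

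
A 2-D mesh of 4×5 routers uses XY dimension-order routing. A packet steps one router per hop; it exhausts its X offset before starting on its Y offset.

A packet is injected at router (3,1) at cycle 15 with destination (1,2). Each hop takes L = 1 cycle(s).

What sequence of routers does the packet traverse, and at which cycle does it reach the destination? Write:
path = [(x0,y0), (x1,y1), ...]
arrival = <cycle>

hop 0: (3,1) @ cyc 15
hop 1: (2,1) @ cyc 16  [W]
hop 2: (1,1) @ cyc 17  [W]
hop 3: (1,2) @ cyc 18  [N]

path = [(3,1), (2,1), (1,1), (1,2)]
arrival = 18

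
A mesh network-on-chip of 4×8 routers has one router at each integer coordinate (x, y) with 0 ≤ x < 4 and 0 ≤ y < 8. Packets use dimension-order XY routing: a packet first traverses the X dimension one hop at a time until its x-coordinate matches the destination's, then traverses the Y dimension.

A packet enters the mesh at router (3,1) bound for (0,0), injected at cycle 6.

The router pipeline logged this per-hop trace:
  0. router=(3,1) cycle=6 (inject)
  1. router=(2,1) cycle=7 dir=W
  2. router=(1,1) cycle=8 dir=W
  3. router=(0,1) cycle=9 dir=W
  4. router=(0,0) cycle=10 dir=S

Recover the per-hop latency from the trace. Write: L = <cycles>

L = 1

From hop 0 (6) to hop 1 (7): +1 cycles.
Per-hop latency L = Δcyc = 1.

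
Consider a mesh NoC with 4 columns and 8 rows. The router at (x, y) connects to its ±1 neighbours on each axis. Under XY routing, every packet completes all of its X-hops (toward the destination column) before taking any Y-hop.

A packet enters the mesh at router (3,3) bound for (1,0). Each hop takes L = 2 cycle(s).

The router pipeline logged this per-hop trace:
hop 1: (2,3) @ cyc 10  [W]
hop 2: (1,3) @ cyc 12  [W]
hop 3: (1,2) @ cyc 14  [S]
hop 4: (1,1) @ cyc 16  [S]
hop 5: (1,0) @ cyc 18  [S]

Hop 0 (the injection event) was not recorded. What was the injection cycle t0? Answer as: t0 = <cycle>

cyc[1] = 10 and cyc[k] = t0 + k·L for every k.
So t0 = 10 − 1·2 = 8.

t0 = 8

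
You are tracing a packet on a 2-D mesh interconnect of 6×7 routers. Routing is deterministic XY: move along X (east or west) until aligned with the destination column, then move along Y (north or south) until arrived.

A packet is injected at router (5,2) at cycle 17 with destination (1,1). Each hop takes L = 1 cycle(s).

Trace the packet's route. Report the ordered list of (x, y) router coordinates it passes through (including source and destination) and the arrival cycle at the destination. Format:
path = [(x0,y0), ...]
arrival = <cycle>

path = [(5,2), (4,2), (3,2), (2,2), (1,2), (1,1)]
arrival = 22

[0] x=5 y=2 t=17
[1] x=4 y=2 t=18 →W
[2] x=3 y=2 t=19 →W
[3] x=2 y=2 t=20 →W
[4] x=1 y=2 t=21 →W
[5] x=1 y=1 t=22 →S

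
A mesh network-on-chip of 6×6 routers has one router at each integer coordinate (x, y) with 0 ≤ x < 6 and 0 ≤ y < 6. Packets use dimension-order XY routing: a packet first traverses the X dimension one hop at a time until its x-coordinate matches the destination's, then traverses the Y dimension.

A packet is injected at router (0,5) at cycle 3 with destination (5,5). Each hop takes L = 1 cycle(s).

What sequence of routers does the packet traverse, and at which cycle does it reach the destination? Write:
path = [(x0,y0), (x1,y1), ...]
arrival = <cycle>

path = [(0,5), (1,5), (2,5), (3,5), (4,5), (5,5)]
arrival = 8

  0. router=(0,5) cycle=3 (inject)
  1. router=(1,5) cycle=4 dir=E
  2. router=(2,5) cycle=5 dir=E
  3. router=(3,5) cycle=6 dir=E
  4. router=(4,5) cycle=7 dir=E
  5. router=(5,5) cycle=8 dir=E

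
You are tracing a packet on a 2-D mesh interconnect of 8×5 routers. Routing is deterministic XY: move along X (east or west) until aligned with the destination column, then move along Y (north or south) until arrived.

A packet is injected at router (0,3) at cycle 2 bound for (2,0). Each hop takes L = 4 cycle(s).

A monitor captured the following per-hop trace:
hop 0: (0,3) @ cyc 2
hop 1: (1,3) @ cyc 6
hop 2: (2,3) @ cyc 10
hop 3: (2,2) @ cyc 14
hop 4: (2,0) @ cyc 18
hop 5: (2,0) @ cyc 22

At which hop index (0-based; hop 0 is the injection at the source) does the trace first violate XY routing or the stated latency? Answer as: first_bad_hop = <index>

  1: Δx=+1 Δy=+0 Δt=4 [ok]
  2: Δx=+1 Δy=+0 Δt=4 [ok]
  3: Δx=+0 Δy=-1 Δt=4 [ok]
  4: Δx=+0 Δy=-2 Δt=4 [BAD: non-unit step]

first_bad_hop = 4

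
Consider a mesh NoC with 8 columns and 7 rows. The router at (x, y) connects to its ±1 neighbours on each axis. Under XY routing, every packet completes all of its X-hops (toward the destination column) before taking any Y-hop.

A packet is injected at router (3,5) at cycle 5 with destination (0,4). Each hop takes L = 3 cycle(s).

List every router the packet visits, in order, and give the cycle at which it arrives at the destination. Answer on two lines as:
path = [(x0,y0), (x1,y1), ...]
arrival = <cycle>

src (3,5)  cyc=5
W→(2,5)  cyc=8
W→(1,5)  cyc=11
W→(0,5)  cyc=14
S→(0,4)  cyc=17

path = [(3,5), (2,5), (1,5), (0,5), (0,4)]
arrival = 17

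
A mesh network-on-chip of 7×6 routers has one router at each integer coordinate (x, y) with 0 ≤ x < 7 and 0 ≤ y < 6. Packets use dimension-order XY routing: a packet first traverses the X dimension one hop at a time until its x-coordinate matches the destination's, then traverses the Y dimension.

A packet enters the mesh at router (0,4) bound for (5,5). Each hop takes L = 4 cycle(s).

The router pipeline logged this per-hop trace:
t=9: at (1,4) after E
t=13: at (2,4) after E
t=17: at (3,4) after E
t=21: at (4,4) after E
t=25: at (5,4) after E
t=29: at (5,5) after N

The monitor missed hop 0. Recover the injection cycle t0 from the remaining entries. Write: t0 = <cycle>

t0 = 5

The first recorded entry is hop 1 at cycle 9.
Subtract one hop: t0 = 9 − 4 = 5.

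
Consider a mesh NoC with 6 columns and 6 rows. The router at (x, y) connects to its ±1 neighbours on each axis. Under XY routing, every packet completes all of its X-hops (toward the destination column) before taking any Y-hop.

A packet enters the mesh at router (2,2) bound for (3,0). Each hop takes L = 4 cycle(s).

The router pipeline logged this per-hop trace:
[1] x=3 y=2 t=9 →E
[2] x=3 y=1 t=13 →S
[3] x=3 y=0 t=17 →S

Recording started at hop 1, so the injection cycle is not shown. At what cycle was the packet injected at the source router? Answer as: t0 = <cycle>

t0 = 5

At hop 1 the cycle is 9; in general cyc_k = t0 + kL.
Subtract one hop: t0 = 9 − 4 = 5.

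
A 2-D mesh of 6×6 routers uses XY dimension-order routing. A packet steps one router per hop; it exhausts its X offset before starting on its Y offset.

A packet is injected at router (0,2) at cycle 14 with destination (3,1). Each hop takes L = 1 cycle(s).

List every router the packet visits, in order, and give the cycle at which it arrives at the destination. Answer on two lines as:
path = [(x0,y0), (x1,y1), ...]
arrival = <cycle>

path = [(0,2), (1,2), (2,2), (3,2), (3,1)]
arrival = 18

#0 — 0,2 | c14
#1 — 1,2 | c15 | E
#2 — 2,2 | c16 | E
#3 — 3,2 | c17 | E
#4 — 3,1 | c18 | S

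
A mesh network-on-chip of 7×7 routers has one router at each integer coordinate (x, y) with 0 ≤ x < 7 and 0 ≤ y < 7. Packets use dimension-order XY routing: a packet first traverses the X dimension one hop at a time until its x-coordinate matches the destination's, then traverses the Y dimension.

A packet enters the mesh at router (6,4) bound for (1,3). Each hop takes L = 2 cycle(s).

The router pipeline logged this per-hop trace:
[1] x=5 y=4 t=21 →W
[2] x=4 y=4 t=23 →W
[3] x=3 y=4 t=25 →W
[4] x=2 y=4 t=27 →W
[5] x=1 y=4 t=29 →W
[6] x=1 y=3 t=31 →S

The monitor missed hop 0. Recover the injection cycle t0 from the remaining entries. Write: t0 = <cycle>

cyc[1] = 21 and cyc[k] = t0 + k·L for every k.
So t0 = 21 − 1·2 = 19.

t0 = 19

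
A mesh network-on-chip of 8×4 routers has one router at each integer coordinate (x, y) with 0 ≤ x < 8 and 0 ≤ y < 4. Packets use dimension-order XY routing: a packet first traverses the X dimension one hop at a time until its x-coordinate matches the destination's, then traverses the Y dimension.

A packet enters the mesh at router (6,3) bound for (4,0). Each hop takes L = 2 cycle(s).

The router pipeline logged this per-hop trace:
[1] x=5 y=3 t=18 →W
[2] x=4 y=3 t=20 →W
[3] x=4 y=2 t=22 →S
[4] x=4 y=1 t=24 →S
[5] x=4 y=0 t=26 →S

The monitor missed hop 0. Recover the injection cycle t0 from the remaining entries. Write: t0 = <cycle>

At hop 1 the cycle is 18; in general cyc_k = t0 + kL.
t0 = cyc[1] − L = 18 − 2 = 16.

t0 = 16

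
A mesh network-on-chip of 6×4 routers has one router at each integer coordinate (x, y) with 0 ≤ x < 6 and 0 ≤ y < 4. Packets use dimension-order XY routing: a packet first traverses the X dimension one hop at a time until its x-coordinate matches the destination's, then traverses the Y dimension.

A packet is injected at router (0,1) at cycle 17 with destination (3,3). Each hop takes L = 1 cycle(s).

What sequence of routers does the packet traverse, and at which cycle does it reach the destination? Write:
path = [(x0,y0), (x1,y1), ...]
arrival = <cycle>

src (0,1)  cyc=17
E→(1,1)  cyc=18
E→(2,1)  cyc=19
E→(3,1)  cyc=20
N→(3,2)  cyc=21
N→(3,3)  cyc=22

path = [(0,1), (1,1), (2,1), (3,1), (3,2), (3,3)]
arrival = 22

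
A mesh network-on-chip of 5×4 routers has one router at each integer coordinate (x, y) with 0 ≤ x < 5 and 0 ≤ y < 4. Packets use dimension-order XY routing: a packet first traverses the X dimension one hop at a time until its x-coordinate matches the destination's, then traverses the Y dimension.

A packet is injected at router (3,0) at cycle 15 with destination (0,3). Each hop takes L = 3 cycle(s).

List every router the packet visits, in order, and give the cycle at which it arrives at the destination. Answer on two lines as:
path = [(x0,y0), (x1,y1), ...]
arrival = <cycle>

path = [(3,0), (2,0), (1,0), (0,0), (0,1), (0,2), (0,3)]
arrival = 33

#0 — 3,0 | c15
#1 — 2,0 | c18 | W
#2 — 1,0 | c21 | W
#3 — 0,0 | c24 | W
#4 — 0,1 | c27 | N
#5 — 0,2 | c30 | N
#6 — 0,3 | c33 | N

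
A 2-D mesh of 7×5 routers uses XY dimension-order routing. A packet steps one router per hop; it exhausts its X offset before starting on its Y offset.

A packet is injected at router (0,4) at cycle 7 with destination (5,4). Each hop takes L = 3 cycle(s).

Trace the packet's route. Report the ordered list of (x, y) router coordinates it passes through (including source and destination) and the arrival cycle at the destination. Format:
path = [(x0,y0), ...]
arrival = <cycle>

hop 0: (0,4) @ cyc 7
hop 1: (1,4) @ cyc 10  [E]
hop 2: (2,4) @ cyc 13  [E]
hop 3: (3,4) @ cyc 16  [E]
hop 4: (4,4) @ cyc 19  [E]
hop 5: (5,4) @ cyc 22  [E]

path = [(0,4), (1,4), (2,4), (3,4), (4,4), (5,4)]
arrival = 22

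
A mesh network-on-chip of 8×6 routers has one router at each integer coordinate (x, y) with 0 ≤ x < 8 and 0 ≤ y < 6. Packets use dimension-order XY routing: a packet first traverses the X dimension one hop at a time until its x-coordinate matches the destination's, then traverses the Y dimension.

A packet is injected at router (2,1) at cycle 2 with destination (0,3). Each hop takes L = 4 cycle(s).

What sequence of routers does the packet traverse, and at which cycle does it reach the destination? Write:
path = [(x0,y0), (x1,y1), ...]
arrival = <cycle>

path = [(2,1), (1,1), (0,1), (0,2), (0,3)]
arrival = 18

src (2,1)  cyc=2
W→(1,1)  cyc=6
W→(0,1)  cyc=10
N→(0,2)  cyc=14
N→(0,3)  cyc=18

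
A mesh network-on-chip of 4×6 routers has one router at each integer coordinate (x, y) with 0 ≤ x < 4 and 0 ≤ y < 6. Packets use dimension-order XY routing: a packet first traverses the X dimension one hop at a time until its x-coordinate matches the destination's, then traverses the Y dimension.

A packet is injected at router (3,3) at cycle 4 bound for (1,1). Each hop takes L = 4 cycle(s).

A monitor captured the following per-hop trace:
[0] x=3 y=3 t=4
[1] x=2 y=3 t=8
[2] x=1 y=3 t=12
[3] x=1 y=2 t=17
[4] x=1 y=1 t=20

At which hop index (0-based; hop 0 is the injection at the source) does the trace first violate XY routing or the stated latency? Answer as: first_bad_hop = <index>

  1: Δx=-1 Δy=+0 Δt=4 [ok]
  2: Δx=-1 Δy=+0 Δt=4 [ok]
  3: Δx=+0 Δy=-1 Δt=5 [BAD: Δcyc=5≠L]

first_bad_hop = 3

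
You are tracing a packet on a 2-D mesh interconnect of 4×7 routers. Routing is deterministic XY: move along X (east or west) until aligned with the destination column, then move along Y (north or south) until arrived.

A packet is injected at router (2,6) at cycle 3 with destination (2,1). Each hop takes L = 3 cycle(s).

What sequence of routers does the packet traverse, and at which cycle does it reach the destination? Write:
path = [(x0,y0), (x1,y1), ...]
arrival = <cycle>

path = [(2,6), (2,5), (2,4), (2,3), (2,2), (2,1)]
arrival = 18

t=3: at (2,6)
t=6: at (2,5) after S
t=9: at (2,4) after S
t=12: at (2,3) after S
t=15: at (2,2) after S
t=18: at (2,1) after S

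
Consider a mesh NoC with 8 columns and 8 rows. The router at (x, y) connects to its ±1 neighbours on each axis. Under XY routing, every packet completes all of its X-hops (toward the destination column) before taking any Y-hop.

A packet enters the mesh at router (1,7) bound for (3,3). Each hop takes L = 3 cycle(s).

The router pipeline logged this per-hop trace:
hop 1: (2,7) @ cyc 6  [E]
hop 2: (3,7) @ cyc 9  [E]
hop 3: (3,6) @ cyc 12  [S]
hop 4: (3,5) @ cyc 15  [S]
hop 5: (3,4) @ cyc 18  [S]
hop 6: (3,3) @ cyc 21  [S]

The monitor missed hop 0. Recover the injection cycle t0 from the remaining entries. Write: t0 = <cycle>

Hop 1 reached at cycle 6; hop k is at t0 + k·L.
Subtract one hop: t0 = 6 − 3 = 3.

t0 = 3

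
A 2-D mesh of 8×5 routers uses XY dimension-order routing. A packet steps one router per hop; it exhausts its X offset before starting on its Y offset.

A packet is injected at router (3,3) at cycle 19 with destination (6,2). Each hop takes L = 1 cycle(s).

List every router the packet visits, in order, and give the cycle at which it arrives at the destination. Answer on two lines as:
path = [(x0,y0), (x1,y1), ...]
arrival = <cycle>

[0] x=3 y=3 t=19
[1] x=4 y=3 t=20 →E
[2] x=5 y=3 t=21 →E
[3] x=6 y=3 t=22 →E
[4] x=6 y=2 t=23 →S

path = [(3,3), (4,3), (5,3), (6,3), (6,2)]
arrival = 23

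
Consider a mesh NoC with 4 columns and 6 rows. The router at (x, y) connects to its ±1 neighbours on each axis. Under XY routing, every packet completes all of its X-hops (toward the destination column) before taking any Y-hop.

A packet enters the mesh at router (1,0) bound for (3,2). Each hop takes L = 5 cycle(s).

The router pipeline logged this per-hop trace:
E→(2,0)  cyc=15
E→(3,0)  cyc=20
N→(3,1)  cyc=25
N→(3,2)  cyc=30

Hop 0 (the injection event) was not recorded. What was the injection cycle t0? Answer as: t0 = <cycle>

Hop 1 reached at cycle 15; hop k is at t0 + k·L.
So t0 = 15 − 1·5 = 10.

t0 = 10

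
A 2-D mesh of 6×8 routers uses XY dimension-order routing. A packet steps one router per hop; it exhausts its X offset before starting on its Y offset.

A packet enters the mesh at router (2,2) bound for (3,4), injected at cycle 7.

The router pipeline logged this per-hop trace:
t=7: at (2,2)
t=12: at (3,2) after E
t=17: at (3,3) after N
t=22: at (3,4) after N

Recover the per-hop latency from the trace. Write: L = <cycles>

Between hops 0 and 1 the cycle counter advances 12 − 7 = 5.
One hop costs L cycles, so L = 5.

L = 5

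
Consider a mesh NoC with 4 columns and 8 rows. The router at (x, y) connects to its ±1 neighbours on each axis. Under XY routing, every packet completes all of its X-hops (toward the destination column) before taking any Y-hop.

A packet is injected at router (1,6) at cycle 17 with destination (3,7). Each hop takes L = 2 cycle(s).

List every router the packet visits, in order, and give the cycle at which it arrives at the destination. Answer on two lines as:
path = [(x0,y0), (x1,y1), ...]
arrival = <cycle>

t=17: at (1,6)
t=19: at (2,6) after E
t=21: at (3,6) after E
t=23: at (3,7) after N

path = [(1,6), (2,6), (3,6), (3,7)]
arrival = 23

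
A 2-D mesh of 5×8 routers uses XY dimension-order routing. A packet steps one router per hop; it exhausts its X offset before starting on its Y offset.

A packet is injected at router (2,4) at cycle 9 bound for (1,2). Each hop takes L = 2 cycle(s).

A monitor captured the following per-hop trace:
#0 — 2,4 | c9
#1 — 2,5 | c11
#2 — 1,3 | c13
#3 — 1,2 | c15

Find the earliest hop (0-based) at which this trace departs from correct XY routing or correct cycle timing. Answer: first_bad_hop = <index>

first_bad_hop = 1

[1] (+0,+1) / 2c ⇒ BAD: Y-move but x=2≠1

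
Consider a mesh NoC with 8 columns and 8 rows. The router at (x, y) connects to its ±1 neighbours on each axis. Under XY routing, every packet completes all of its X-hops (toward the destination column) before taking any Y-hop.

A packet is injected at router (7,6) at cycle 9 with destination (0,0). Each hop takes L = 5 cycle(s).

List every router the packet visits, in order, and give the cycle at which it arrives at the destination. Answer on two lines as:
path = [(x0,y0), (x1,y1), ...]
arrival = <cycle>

path = [(7,6), (6,6), (5,6), (4,6), (3,6), (2,6), (1,6), (0,6), (0,5), (0,4), (0,3), (0,2), (0,1), (0,0)]
arrival = 74

[0] x=7 y=6 t=9
[1] x=6 y=6 t=14 →W
[2] x=5 y=6 t=19 →W
[3] x=4 y=6 t=24 →W
[4] x=3 y=6 t=29 →W
[5] x=2 y=6 t=34 →W
[6] x=1 y=6 t=39 →W
[7] x=0 y=6 t=44 →W
[8] x=0 y=5 t=49 →S
[9] x=0 y=4 t=54 →S
[10] x=0 y=3 t=59 →S
[11] x=0 y=2 t=64 →S
[12] x=0 y=1 t=69 →S
[13] x=0 y=0 t=74 →S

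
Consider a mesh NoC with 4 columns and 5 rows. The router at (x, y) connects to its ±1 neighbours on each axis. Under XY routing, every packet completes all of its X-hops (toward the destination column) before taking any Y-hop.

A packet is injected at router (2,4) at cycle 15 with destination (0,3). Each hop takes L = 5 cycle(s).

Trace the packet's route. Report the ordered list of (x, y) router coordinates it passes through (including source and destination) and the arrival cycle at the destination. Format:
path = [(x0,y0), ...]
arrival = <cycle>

path = [(2,4), (1,4), (0,4), (0,3)]
arrival = 30

[0] x=2 y=4 t=15
[1] x=1 y=4 t=20 →W
[2] x=0 y=4 t=25 →W
[3] x=0 y=3 t=30 →S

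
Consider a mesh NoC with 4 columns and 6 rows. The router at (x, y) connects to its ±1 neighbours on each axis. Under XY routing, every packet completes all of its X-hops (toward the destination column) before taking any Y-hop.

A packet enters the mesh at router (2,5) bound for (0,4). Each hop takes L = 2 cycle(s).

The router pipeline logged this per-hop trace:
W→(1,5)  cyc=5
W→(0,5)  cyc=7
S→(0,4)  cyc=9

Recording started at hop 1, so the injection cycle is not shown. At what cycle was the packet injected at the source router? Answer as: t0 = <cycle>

t0 = 3

cyc[1] = 5 and cyc[k] = t0 + k·L for every k.
Subtract one hop: t0 = 5 − 2 = 3.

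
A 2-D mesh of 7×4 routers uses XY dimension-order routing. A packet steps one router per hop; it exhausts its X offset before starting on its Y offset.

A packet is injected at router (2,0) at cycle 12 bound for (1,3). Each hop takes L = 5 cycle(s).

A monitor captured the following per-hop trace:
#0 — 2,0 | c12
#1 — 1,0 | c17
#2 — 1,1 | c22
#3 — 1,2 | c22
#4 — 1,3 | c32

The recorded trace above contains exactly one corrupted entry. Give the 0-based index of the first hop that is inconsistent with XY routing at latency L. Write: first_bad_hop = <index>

first_bad_hop = 3

check 1→ d=(-1,0) cyc+5: ok
check 2→ d=(0,1) cyc+5: ok
check 3→ d=(0,1) cyc+0: BAD: Δcyc=0≠L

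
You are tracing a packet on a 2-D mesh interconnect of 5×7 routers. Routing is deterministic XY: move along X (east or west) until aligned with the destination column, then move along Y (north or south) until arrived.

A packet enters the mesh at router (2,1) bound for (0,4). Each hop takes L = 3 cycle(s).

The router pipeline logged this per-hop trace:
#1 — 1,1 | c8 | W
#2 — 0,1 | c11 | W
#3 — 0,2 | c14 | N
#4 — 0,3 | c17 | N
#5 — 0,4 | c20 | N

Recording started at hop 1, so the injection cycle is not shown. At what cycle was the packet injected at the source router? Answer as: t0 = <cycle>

At hop 1 the cycle is 8; in general cyc_k = t0 + kL.
t0 = cyc[1] − L = 8 − 3 = 5.

t0 = 5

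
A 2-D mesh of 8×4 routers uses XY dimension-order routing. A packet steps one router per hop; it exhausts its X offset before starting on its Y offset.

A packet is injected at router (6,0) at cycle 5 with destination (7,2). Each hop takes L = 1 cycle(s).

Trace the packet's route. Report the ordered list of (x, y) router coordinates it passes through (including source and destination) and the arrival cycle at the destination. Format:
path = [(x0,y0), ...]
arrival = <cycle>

path = [(6,0), (7,0), (7,1), (7,2)]
arrival = 8

hop 0: (6,0) @ cyc 5
hop 1: (7,0) @ cyc 6  [E]
hop 2: (7,1) @ cyc 7  [N]
hop 3: (7,2) @ cyc 8  [N]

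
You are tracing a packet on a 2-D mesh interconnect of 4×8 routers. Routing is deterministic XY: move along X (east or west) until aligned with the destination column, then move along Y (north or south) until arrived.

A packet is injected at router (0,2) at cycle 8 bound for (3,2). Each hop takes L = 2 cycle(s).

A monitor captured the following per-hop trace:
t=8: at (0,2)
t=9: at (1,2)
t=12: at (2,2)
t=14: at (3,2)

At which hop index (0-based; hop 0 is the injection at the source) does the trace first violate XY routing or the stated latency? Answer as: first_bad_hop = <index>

first_bad_hop = 1

  1: Δx=+1 Δy=+0 Δt=1 [BAD: Δcyc=1≠L]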